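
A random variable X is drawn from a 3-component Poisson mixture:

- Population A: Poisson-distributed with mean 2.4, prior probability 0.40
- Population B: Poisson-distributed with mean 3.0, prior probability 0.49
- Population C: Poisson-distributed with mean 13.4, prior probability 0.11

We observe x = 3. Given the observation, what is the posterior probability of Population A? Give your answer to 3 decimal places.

0.432

Posterior ∝ prior × likelihood, so P(k | x) ∝ w_k f_k(x); normalise over all components.
Evaluate each component's likelihood at the observed value:
  L_A = 0.209014
  L_B = 0.224042
  L_C = 0.000607599
Weight by the priors:
  w_A·L_A = 0.40 × 0.209014 = 0.0836057
  w_B·L_B = 0.49 × 0.224042 = 0.10978
  w_C·L_C = 0.11 × 0.000607599 = 6.68359e-05
Sum: 0.0836057 + 0.10978 + 6.68359e-05 = 0.193453
P(Population A | x) ≈ 0.432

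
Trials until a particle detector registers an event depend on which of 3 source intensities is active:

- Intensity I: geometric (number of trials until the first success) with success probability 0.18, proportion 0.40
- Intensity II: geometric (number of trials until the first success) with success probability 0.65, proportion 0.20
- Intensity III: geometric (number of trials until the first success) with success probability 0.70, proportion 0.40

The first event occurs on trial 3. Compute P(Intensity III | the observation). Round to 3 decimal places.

By Bayes' theorem, P(k | x) = π_k f_k(x) / Σ_j π_j f_j(x).
Component likelihoods at x = 3:
  p_I = 0.121032
  p_II = 0.079625
  p_III = 0.063
Prior × likelihood for each component:
  π_I·p_I = 0.40 × 0.121032 = 0.0484128
  π_II·p_II = 0.20 × 0.079625 = 0.015925
  π_III·p_III = 0.40 × 0.063 = 0.0252
Normaliser: 0.0484128 + 0.015925 + 0.0252 = 0.0895378
Responsibility of Intensity III: 0.0252 / 0.0895378 ≈ 0.281

0.281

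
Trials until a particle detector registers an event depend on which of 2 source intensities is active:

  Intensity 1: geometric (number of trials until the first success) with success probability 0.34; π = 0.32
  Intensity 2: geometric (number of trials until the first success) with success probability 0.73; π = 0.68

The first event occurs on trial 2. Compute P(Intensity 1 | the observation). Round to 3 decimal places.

Apply Bayes' rule: the posterior for each component is proportional to its prior times its likelihood at x.
Evaluate each component's likelihood at the observed value:
  f_1 = 0.2244
  f_2 = 0.1971
Prior × likelihood for each component:
  P(Z=1)·f_1 = 0.32 × 0.2244 = 0.071808
  P(Z=2)·f_2 = 0.68 × 0.1971 = 0.134028
Denominator: 0.071808 + 0.134028 = 0.205836
P(Intensity 1 | the observation) ≈ 0.349

0.349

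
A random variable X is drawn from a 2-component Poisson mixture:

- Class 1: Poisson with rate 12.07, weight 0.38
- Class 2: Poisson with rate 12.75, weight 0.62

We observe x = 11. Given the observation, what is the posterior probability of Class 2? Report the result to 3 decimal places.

By Bayes' theorem, P(k | x) = w_k f_k(x) / Σ_j w_j f_j(x).
Poisson probabilities:
  p_1 = e^(−12.07)·12.07^11/11! = 0.113682
  p_2 = e^(−12.75)·12.75^11/11! = 0.105245
Weight by the priors:
  w_1·p_1 = 0.38 × 0.113682 = 0.043199
  w_2·p_2 = 0.62 × 0.105245 = 0.0652519
Denominator: 0.043199 + 0.0652519 = 0.108451
P(Class 2 | data) = 0.0652519 / 0.108451 ≈ 0.602

0.602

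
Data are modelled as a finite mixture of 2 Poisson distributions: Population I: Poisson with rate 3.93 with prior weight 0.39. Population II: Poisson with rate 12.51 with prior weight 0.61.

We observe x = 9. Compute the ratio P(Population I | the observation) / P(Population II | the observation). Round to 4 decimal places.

0.1014

Posterior odds = (π_i f_i(x)) / (π_j f_j(x)); the normalising sum cancels.
Poisson probabilities:
  p_I = 0.0121058
  p_II = 0.0763007
Posterior odds = (π_I·p_I) / (π_II·p_II) = (0.39·0.0121058) / (0.61·0.0763007) = 0.00472125 / 0.0465435 ≈ 0.1014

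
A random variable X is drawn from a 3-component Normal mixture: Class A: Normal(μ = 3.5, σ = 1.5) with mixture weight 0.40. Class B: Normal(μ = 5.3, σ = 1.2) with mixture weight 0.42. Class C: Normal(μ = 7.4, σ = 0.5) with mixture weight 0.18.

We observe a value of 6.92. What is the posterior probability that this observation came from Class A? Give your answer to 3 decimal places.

0.051

P(component k | x) = w_k·f_k(x) / marginal(x), where marginal(x) = Σ_j w_j·f_j(x).
Evaluate each component's likelihood at the observed value:
  L_A = 0.0197697
  L_B = 0.133653
  L_C = 0.503289
Prior × likelihood for each component:
  w_A·L_A = 0.40 × 0.0197697 = 0.00790789
  w_B·L_B = 0.42 × 0.133653 = 0.0561342
  w_C·L_C = 0.18 × 0.503289 = 0.090592
Sum: 0.00790789 + 0.0561342 + 0.090592 = 0.154634
P(Class A | x) ≈ 0.051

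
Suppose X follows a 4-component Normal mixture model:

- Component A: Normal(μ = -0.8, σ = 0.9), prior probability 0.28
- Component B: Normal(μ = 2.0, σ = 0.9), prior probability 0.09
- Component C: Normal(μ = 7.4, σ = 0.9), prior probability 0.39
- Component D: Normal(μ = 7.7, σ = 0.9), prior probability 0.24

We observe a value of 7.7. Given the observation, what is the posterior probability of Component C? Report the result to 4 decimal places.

0.6059

The responsibility of component k is P(Z=k) f_k(x) divided by Σ_j P(Z=j) f_j(x).
Evaluate each component's likelihood at the observed value:
  p_A = 1.89526e-20
  p_B = 8.64272e-10
  p_C = 0.419315
  p_D = 0.443269
Unnormalised posteriors:
  P(Z=A)·p_A = 0.28 × 1.89526e-20 = 5.30674e-21
  P(Z=B)·p_B = 0.09 × 8.64272e-10 = 7.77845e-11
  P(Z=C)·p_C = 0.39 × 0.419315 = 0.163533
  P(Z=D)·p_D = 0.24 × 0.443269 = 0.106385
Evidence: 5.30674e-21 + 7.77845e-11 + 0.163533 + 0.106385 = 0.269917
So the posterior for Component C is 0.163533 / 0.269917 ≈ 0.6059.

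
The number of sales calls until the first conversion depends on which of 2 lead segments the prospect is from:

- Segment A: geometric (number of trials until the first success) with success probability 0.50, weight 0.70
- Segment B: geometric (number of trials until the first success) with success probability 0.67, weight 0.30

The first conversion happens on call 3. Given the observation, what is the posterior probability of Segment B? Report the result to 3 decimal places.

The responsibility of component k is π_k f_k(x) divided by Σ_j π_j f_j(x).
Evaluate each component's likelihood at the observed value:
  L_A = 0.50·(1−0.50)^2 = 0.50·0.25 = 0.125
  L_B = 0.67·(1−0.67)^2 = 0.67·0.1089 = 0.072963
Unnormalised posteriors:
  π_A·L_A = 0.70 × 0.125 = 0.0875
  π_B·L_B = 0.30 × 0.072963 = 0.0218889
Marginal: 0.0875 + 0.0218889 = 0.109389
So the posterior for Segment B is 0.0218889 / 0.109389 ≈ 0.200.

0.200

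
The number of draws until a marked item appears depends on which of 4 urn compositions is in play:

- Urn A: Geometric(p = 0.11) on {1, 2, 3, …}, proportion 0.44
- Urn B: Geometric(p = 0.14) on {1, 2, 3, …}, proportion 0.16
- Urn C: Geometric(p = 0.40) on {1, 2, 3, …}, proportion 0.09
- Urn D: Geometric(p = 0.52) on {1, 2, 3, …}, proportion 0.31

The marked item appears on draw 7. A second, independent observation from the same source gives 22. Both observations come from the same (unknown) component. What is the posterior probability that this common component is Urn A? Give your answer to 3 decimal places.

Apply Bayes' rule: the posterior for each component is proportional to its prior times its likelihood at x.
Since both observations come from the same component, the likelihood for component k is f_k(x₁)·f_k(x₂).
  f_A = [0.0546679] × [0.00951881] = 0.000520374
  f_B = [0.0566394] × [0.00589652] = 0.000333975
  f_C = [0.0186624] × [8.77478e-06] = 1.63758e-07
  f_D = [0.00635991] × [1.05213e-07] = 6.69145e-10
Multiply by the mixture weights:
  π_A·f_A = 0.44 × 0.000520374 = 0.000228965
  π_B·f_B = 0.16 × 0.000333975 = 5.3436e-05
  π_C·f_C = 0.09 × 1.63758e-07 = 1.47383e-08
  π_D·f_D = 0.31 × 6.69145e-10 = 2.07435e-10
Sum: 0.000228965 + 5.3436e-05 + 1.47383e-08 + 2.07435e-10 = 0.000282416
P(Urn A | x₁, x₂) ≈ 0.811

0.811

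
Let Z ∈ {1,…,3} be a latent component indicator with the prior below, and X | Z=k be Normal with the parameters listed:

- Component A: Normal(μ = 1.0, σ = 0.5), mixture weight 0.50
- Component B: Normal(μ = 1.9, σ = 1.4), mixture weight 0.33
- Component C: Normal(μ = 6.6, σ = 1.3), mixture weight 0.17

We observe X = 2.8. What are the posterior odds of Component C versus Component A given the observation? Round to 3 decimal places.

Since P(k|x) ∝ P(Z=k) f_k(x), the posterior odds are P(Z=i) f_i(x) / (P(Z=j) f_j(x)).
Evaluate each component's likelihood at the observed value:
  L_A = (1/(0.5·√(2π)))·exp(−(2.8−1.0)²/(2·0.5²)) = 0.797885·exp(-6.48000) = 0.0012238
  L_B = (1/(1.4·√(2π)))·exp(−(2.8−1.9)²/(2·1.4²)) = 0.284959·exp(-0.20663) = 0.231762
  L_C = (1/(1.3·√(2π)))·exp(−(2.8−6.6)²/(2·1.3²)) = 0.306879·exp(-4.27219) = 0.00428133
Odds = (0.17/0.50) × (0.00428133/0.0012238) = 0.34 × 3.49838 ≈ 1.189

1.189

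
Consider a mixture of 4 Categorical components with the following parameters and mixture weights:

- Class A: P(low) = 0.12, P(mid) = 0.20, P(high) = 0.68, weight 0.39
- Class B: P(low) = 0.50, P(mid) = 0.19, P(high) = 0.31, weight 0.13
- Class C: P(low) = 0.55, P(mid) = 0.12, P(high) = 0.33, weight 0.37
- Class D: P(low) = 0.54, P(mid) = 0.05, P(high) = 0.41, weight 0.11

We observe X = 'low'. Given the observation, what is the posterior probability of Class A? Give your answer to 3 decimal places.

Posterior ∝ prior × likelihood, so P(k | x) ∝ P(Z=k) f_k(x); normalise over all components.
Evaluate each component's likelihood at the observed value:
  p_A = P(low | comp) = 0.12
  p_B = P(low | comp) = 0.50
  p_C = P(low | comp) = 0.55
  p_D = P(low | comp) = 0.54
Weight by the priors:
  P(Z=A)·p_A = 0.39 × 0.12 = 0.0468
  P(Z=B)·p_B = 0.13 × 0.5 = 0.065
  P(Z=C)·p_C = 0.37 × 0.55 = 0.2035
  P(Z=D)·p_D = 0.11 × 0.54 = 0.0594
Marginal: 0.0468 + 0.065 + 0.2035 + 0.0594 = 0.3747
P(Class A | data) = 0.0468 / 0.3747 ≈ 0.125

0.125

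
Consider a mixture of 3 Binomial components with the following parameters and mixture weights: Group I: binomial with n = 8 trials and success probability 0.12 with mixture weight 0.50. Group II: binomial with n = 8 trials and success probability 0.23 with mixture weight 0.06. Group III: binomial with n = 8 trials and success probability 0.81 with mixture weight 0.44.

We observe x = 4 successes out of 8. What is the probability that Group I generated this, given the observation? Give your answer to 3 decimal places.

0.169

P(component k | x) = π_k·f_k(x) / marginal(x), where marginal(x) = Σ_j π_j·f_j(x).
Evaluate each component's likelihood at the observed value:
  f_I = 0.0087047
  f_II = 0.0688608
  f_III = 0.0392692
Weight by the priors:
  π_I·f_I = 0.50 × 0.0087047 = 0.00435235
  π_II·f_II = 0.06 × 0.0688608 = 0.00413165
  π_III·f_III = 0.44 × 0.0392692 = 0.0172785
Normaliser: 0.00435235 + 0.00413165 + 0.0172785 = 0.0257625
So the posterior for Group I is 0.00435235 / 0.0257625 ≈ 0.169.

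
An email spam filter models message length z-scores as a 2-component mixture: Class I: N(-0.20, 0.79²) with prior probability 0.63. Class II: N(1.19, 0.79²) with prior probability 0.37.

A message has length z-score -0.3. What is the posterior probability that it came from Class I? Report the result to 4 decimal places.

0.9091

P(component k | x) = π_k·f_k(x) / marginal(x), where marginal(x) = Σ_j π_j·f_j(x).
Evaluate each component's likelihood at the observed value:
  p_I = (1/(0.79·√(2π)))·exp(−(-0.3−-0.20)²/(2·0.79²)) = 0.504990·exp(-0.00801) = 0.500961
  p_II = (1/(0.79·√(2π)))·exp(−(-0.3−1.19)²/(2·0.79²)) = 0.504990·exp(-1.77864) = 0.0852764
Weight by the priors:
  π_I·p_I = 0.63 × 0.500961 = 0.315605
  π_II·p_II = 0.37 × 0.0852764 = 0.0315523
Sum: 0.315605 + 0.0315523 = 0.347157
So the posterior for Class I is 0.315605 / 0.347157 ≈ 0.9091.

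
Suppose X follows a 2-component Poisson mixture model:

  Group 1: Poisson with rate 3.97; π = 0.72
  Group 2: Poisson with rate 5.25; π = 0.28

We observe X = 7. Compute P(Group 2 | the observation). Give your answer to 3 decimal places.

The responsibility of component k is P(Z=k) f_k(x) divided by Σ_j P(Z=j) f_j(x).
Evaluate each component's likelihood at the observed value:
  L_1 = e^(−3.97)·3.97^7/7! = 0.0582041
  L_2 = e^(−5.25)·5.25^7/7! = 0.114456
Unnormalised posteriors:
  P(Z=1)·L_1 = 0.72 × 0.0582041 = 0.041907
  P(Z=2)·L_2 = 0.28 × 0.114456 = 0.0320477
Marginal: 0.041907 + 0.0320477 = 0.0739547
Responsibility of Group 2: 0.0320477 / 0.0739547 ≈ 0.433

0.433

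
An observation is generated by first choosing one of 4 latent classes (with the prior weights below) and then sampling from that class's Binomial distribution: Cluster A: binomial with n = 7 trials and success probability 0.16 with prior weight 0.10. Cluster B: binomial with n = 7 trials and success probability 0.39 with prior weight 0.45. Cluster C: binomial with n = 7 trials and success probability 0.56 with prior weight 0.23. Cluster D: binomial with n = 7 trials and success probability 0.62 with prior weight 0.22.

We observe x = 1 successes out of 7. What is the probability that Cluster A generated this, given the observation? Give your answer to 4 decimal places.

Posterior ∝ prior × likelihood, so P(k | x) ∝ π_k f_k(x); normalise over all components.
Binomial probabilities:
  L_A = C(7,1)·0.16^1·0.84^6 = 7·0.16·0.351298 = 0.393454
  L_B = C(7,1)·0.39^1·0.61^6 = 7·0.39·0.0515204 = 0.140651
  L_C = C(7,1)·0.56^1·0.44^6 = 7·0.56·0.00725631 = 0.0284448
  L_D = C(7,1)·0.62^1·0.38^6 = 7·0.62·0.00301094 = 0.0130675
Prior × likelihood for each component:
  π_A·L_A = 0.10 × 0.393454 = 0.0393454
  π_B·L_B = 0.45 × 0.140651 = 0.0632928
  π_C·L_C = 0.23 × 0.0284448 = 0.00654229
  π_D·L_D = 0.22 × 0.0130675 = 0.00287484
Normaliser: 0.0393454 + 0.0632928 + 0.00654229 + 0.00287484 = 0.112055
P(Cluster A | data) ≈ 0.3511

0.3511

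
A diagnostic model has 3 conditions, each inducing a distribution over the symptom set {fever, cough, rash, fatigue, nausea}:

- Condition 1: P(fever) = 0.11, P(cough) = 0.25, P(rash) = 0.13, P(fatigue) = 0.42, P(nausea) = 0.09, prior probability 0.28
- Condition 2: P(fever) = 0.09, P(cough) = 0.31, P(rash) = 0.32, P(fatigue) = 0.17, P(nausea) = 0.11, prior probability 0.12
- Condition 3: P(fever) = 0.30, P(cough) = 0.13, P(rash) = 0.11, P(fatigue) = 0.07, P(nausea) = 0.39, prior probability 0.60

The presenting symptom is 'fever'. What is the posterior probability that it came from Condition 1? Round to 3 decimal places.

0.139

Apply Bayes' rule: the posterior for each component is proportional to its prior times its likelihood at x.
Component likelihoods at x = 'fever':
  L_1 = P(fever | comp) = 0.11
  L_2 = P(fever | comp) = 0.09
  L_3 = P(fever | comp) = 0.30
Weight by the priors:
  π_1·L_1 = 0.28 × 0.11 = 0.0308
  π_2·L_2 = 0.12 × 0.09 = 0.0108
  π_3·L_3 = 0.60 × 0.3 = 0.18
Denominator: 0.0308 + 0.0108 + 0.18 = 0.2216
P(Condition 1 | 'fever') ≈ 0.139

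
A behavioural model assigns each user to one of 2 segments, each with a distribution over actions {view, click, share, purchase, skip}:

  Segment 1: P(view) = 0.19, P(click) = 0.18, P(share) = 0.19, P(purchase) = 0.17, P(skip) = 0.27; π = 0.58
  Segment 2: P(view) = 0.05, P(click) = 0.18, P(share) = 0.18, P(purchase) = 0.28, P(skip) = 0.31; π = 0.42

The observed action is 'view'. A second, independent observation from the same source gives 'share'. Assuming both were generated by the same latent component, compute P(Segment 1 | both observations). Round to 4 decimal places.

Apply Bayes' rule: the posterior for each component is proportional to its prior times its likelihood at x.
Since both observations come from the same component, the likelihood for component k is f_k(x₁)·f_k(x₂).
  p_1 = [0.19] × [0.19] = 0.0361
  p_2 = [0.05] × [0.18] = 0.009
Multiply by the mixture weights:
  π_1·p_1 = 0.58 × 0.0361 = 0.020938
  π_2·p_2 = 0.42 × 0.009 = 0.00378
Evidence: 0.020938 + 0.00378 = 0.024718
Responsibility of Segment 1: 0.020938 / 0.024718 ≈ 0.8471

0.8471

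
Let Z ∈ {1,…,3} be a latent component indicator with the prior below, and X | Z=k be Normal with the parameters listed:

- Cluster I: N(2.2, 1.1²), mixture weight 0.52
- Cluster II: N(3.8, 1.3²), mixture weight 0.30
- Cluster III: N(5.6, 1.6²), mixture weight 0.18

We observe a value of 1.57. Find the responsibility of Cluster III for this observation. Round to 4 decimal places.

By Bayes' theorem, P(k | x) = w_k f_k(x) / Σ_j w_j f_j(x).
Component likelihoods at x = 1.57:
  p_I = (1/(1.1·√(2π)))·exp(−(1.57−2.2)²/(2·1.1²)) = 0.362675·exp(-0.16401) = 0.307815
  p_II = (1/(1.3·√(2π)))·exp(−(1.57−3.8)²/(2·1.3²)) = 0.306879·exp(-1.47127) = 0.0704695
  p_III = (1/(1.6·√(2π)))·exp(−(1.57−5.6)²/(2·1.6²)) = 0.249339·exp(-3.17205) = 0.0104517
Weight by the priors:
  w_I·p_I = 0.52 × 0.307815 = 0.160064
  w_II·p_II = 0.30 × 0.0704695 = 0.0211409
  w_III·p_III = 0.18 × 0.0104517 = 0.0018813
Sum: 0.160064 + 0.0211409 + 0.0018813 = 0.183086
So the posterior for Cluster III is 0.0018813 / 0.183086 ≈ 0.0103.

0.0103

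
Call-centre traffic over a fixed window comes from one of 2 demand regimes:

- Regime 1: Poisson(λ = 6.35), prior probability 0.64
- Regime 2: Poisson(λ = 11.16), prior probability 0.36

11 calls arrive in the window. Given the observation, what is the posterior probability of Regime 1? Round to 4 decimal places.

The responsibility of component k is P(Z=k) f_k(x) divided by Σ_j P(Z=j) f_j(x).
Component likelihoods at x = 11 calls:
  L_1 = 0.02962
  L_2 = 0.119241
Unnormalised posteriors:
  P(Z=1)·L_1 = 0.64 × 0.02962 = 0.0189568
  P(Z=2)·L_2 = 0.36 × 0.119241 = 0.0429266
Denominator: 0.0189568 + 0.0429266 = 0.0618834
Responsibility of Regime 1: 0.0189568 / 0.0618834 ≈ 0.3063

0.3063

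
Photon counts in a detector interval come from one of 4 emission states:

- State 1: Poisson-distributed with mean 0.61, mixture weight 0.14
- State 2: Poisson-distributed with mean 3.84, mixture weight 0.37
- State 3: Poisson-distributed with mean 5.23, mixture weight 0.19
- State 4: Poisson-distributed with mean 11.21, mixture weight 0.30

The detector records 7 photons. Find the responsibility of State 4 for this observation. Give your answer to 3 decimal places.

The responsibility of component k is π_k f_k(x) divided by Σ_j π_j f_j(x).
Poisson probabilities:
  f_1 = e^(−0.61)·0.61^7/7! = 3.38812e-06
  f_2 = e^(−3.84)·3.84^7/7! = 0.0525046
  f_3 = e^(−5.23)·5.23^7/7! = 0.11369
  f_4 = e^(−11.21)·11.21^7/7! = 0.0597541
Prior × likelihood for each component:
  π_1·f_1 = 0.14 × 3.38812e-06 = 4.74337e-07
  π_2·f_2 = 0.37 × 0.0525046 = 0.0194267
  π_3·f_3 = 0.19 × 0.11369 = 0.021601
  π_4·f_4 = 0.30 × 0.0597541 = 0.0179262
Denominator: 4.74337e-07 + 0.0194267 + 0.021601 + 0.0179262 = 0.0589544
So the posterior for State 4 is 0.0179262 / 0.0589544 ≈ 0.304.

0.304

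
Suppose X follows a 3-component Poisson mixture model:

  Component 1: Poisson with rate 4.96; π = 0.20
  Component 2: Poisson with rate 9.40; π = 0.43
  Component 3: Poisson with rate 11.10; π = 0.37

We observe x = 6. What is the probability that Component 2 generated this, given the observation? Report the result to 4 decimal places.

By Bayes' theorem, P(k | x) = π_k f_k(x) / Σ_j π_j f_j(x).
Component likelihoods at x = 6:
  p_1 = 0.14503
  p_2 = 0.0792623
  p_3 = 0.0392588
Prior × likelihood for each component:
  π_1·p_1 = 0.20 × 0.14503 = 0.0290059
  π_2·p_2 = 0.43 × 0.0792623 = 0.0340828
  π_3·p_3 = 0.37 × 0.0392588 = 0.0145257
Denominator: 0.0290059 + 0.0340828 + 0.0145257 = 0.0776145
P(Component 2 | 6) = 0.0340828 / 0.0776145 ≈ 0.4391

0.4391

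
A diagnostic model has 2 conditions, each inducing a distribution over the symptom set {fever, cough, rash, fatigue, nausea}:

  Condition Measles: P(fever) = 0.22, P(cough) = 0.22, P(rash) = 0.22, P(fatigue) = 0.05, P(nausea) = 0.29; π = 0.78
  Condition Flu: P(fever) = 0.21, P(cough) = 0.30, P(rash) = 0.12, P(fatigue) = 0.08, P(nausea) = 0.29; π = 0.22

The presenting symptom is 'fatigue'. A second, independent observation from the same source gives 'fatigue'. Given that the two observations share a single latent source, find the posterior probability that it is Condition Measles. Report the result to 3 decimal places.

0.581

The responsibility of component k is P(Z=k) f_k(x) divided by Σ_j P(Z=j) f_j(x).
Since both observations come from the same component, the likelihood for component k is f_k(x₁)·f_k(x₂).
  L_Measles = [0.05] × [0.05] = 0.0025
  L_Flu = [0.08] × [0.08] = 0.0064
Multiply by the mixture weights:
  P(Z=Measles)·L_Measles = 0.78 × 0.0025 = 0.00195
  P(Z=Flu)·L_Flu = 0.22 × 0.0064 = 0.001408
Denominator: 0.00195 + 0.001408 = 0.003358
P(Condition Measles | x₁,x₂) ≈ 0.581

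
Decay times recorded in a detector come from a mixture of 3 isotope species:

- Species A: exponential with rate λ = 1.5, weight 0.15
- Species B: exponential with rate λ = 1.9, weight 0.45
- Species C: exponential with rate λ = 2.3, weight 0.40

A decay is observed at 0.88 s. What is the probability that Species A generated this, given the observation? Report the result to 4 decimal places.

Apply Bayes' rule: the posterior for each component is proportional to its prior times its likelihood at x.
Exponential densities:
  p_A = 1.5·e^(−1.5·0.88) = 1.5·e^(−1.3200) = 0.400703
  p_B = 1.9·e^(−1.9·0.88) = 1.9·e^(−1.6720) = 0.356955
  p_C = 2.3·e^(−2.3·0.88) = 2.3·e^(−2.0240) = 0.30389
Weight by the priors:
  w_A·p_A = 0.15 × 0.400703 = 0.0601054
  w_B·p_B = 0.45 × 0.356955 = 0.16063
  w_C·p_C = 0.40 × 0.30389 = 0.121556
Marginal: 0.0601054 + 0.16063 + 0.121556 = 0.342291
So the posterior for Species A is 0.0601054 / 0.342291 ≈ 0.1756.

0.1756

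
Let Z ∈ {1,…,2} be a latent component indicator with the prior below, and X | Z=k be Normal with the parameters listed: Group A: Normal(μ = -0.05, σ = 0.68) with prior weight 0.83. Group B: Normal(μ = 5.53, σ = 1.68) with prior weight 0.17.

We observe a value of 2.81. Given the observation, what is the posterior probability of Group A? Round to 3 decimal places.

0.006

Apply Bayes' rule: the posterior for each component is proportional to its prior times its likelihood at x.
Component likelihoods at x = 2.81:
  f_A = (1/(0.68·√(2π)))·exp(−(2.81−-0.05)²/(2·0.68²)) = 0.586680·exp(-8.84472) = 8.45642e-05
  f_B = (1/(1.68·√(2π)))·exp(−(2.81−5.53)²/(2·1.68²)) = 0.237466·exp(-1.31066) = 0.0640309
Multiply by the mixture weights:
  π_A·f_A = 0.83 × 8.45642e-05 = 7.01883e-05
  π_B·f_B = 0.17 × 0.0640309 = 0.0108852
Sum: 7.01883e-05 + 0.0108852 = 0.0109554
P(Group A | x) = 7.01883e-05 / 0.0109554 ≈ 0.006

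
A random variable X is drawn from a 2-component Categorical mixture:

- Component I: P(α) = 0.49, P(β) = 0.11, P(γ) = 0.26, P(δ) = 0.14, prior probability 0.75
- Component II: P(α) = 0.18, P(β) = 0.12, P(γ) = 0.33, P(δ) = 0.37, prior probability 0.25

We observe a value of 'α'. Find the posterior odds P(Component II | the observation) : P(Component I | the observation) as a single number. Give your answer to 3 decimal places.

Since P(k|x) ∝ P(Z=k) f_k(x), the posterior odds are P(Z=i) f_i(x) / (P(Z=j) f_j(x)).
Component likelihoods at x = 'α':
  f_I = P(α | comp) = 0.49
  f_II = P(α | comp) = 0.18
Posterior odds = (P(Z=II)·f_II) / (P(Z=I)·f_I) = (0.25·0.18) / (0.75·0.49) = 0.045 / 0.3675 ≈ 0.122

0.122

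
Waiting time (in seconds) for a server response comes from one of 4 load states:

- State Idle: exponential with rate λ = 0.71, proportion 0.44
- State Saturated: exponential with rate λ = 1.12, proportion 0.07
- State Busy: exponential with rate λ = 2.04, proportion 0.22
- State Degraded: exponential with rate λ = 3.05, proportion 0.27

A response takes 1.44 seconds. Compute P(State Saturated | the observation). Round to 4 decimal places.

The responsibility of component k is w_k f_k(x) divided by Σ_j w_j f_j(x).
Exponential densities:
  L_Idle = 0.71·e^(−0.71·1.44) = 0.71·e^(−1.0224) = 0.255409
  L_Saturated = 1.12·e^(−1.12·1.44) = 1.12·e^(−1.6128) = 0.223248
  L_Busy = 2.04·e^(−2.04·1.44) = 2.04·e^(−2.9376) = 0.108105
  L_Degraded = 3.05·e^(−3.05·1.44) = 3.05·e^(−4.3920) = 0.0377467
Unnormalised posteriors:
  w_Idle·L_Idle = 0.44 × 0.255409 = 0.11238
  w_Saturated·L_Saturated = 0.07 × 0.223248 = 0.0156274
  w_Busy·L_Busy = 0.22 × 0.108105 = 0.0237832
  w_Degraded·L_Degraded = 0.27 × 0.0377467 = 0.0101916
Evidence: 0.11238 + 0.0156274 + 0.0237832 + 0.0101916 = 0.161982
P(State Saturated | 1.44 seconds) = 0.0156274 / 0.161982 ≈ 0.0965

0.0965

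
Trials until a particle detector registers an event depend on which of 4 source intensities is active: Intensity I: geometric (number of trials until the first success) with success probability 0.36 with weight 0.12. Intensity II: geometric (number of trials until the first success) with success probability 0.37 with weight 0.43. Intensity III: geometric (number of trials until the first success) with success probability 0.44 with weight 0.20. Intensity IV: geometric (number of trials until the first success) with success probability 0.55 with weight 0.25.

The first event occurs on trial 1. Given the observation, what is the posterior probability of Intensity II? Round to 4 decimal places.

Posterior ∝ prior × likelihood, so P(k | x) ∝ π_k f_k(x); normalise over all components.
Geometric probabilities:
  f_I = 0.36
  f_II = 0.37
  f_III = 0.44
  f_IV = 0.55
Unnormalised posteriors:
  π_I·f_I = 0.12 × 0.36 = 0.0432
  π_II·f_II = 0.43 × 0.37 = 0.1591
  π_III·f_III = 0.20 × 0.44 = 0.088
  π_IV·f_IV = 0.25 × 0.55 = 0.1375
Marginal: 0.0432 + 0.1591 + 0.088 + 0.1375 = 0.4278
Responsibility of Intensity II: 0.1591 / 0.4278 ≈ 0.3719

0.3719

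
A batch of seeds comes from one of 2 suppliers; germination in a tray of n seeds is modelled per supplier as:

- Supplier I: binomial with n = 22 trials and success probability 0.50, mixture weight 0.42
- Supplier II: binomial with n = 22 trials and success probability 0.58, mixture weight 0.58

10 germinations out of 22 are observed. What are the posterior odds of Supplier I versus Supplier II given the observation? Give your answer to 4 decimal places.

Since P(k|x) ∝ P(Z=k) f_k(x), the posterior odds are P(Z=i) f_i(x) / (P(Z=j) f_j(x)).
Evaluate each component's likelihood at the observed value:
  L_I = 0.154172
  L_II = 0.083934
Odds = (0.42/0.58) × (0.154172/0.083934) = 0.724138 × 1.83683 ≈ 1.3301

1.3301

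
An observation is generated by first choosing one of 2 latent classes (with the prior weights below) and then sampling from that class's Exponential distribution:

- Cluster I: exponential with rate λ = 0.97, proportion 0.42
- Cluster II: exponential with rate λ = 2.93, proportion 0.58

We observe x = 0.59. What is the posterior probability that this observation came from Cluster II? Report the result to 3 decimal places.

0.568

P(component k | x) = π_k·f_k(x) / marginal(x), where marginal(x) = Σ_j π_j·f_j(x).
Exponential densities:
  p_I = 0.547299
  p_II = 0.520119
Multiply by the mixture weights:
  π_I·p_I = 0.42 × 0.547299 = 0.229866
  π_II·p_II = 0.58 × 0.520119 = 0.301669
Evidence: 0.229866 + 0.301669 = 0.531535
P(Cluster II | the observation) ≈ 0.568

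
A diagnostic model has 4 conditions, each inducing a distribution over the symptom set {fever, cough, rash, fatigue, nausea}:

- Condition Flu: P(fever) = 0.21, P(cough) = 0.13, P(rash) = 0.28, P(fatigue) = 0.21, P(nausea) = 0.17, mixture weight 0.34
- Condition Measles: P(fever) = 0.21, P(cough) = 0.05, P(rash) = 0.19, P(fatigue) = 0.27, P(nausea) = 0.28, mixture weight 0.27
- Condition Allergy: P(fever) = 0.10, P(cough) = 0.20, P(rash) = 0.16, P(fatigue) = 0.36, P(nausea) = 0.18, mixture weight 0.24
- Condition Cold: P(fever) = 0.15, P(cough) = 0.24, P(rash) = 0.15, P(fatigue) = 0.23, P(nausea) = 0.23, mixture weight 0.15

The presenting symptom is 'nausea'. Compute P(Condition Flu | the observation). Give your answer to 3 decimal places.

Posterior ∝ prior × likelihood, so P(k | x) ∝ P(Z=k) f_k(x); normalise over all components.
Evaluate each component's likelihood at the observed value:
  f_Flu = 0.17
  f_Measles = 0.28
  f_Allergy = 0.18
  f_Cold = 0.23
Unnormalised posteriors:
  P(Z=Flu)·f_Flu = 0.34 × 0.17 = 0.0578
  P(Z=Measles)·f_Measles = 0.27 × 0.28 = 0.0756
  P(Z=Allergy)·f_Allergy = 0.24 × 0.18 = 0.0432
  P(Z=Cold)·f_Cold = 0.15 × 0.23 = 0.0345
Sum: 0.0578 + 0.0756 + 0.0432 + 0.0345 = 0.2111
So the posterior for Condition Flu is 0.0578 / 0.2111 ≈ 0.274.

0.274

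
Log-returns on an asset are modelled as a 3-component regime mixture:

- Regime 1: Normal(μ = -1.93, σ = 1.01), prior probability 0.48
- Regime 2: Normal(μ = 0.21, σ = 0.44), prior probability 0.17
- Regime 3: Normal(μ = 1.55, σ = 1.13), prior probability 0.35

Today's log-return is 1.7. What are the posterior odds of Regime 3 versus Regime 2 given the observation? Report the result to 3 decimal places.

The posterior odds equal the prior odds times the likelihood ratio: (π_i/π_j)·(f_i(x)/f_j(x)).
Component likelihoods at x = 1.7:
  p_1 = (1/(1.01·√(2π)))·exp(−(1.7−-1.93)²/(2·1.01²)) = 0.394992·exp(-6.45863) = 0.000618929
  p_2 = (1/(0.44·√(2π)))·exp(−(1.7−0.21)²/(2·0.44²)) = 0.906687·exp(-5.73373) = 0.00293312
  p_3 = (1/(1.13·√(2π)))·exp(−(1.7−1.55)²/(2·1.13²)) = 0.353046·exp(-0.00881) = 0.349949
Odds = (0.35/0.17) × (0.349949/0.00293312) = 2.05882 × 119.309 ≈ 245.637

245.637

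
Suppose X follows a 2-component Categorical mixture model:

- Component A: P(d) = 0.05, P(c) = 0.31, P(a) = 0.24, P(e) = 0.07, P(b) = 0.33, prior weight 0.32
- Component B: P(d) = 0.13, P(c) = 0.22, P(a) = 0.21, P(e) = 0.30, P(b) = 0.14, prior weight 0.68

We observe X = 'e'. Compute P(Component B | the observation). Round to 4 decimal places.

P(component k | x) = π_k·f_k(x) / marginal(x), where marginal(x) = Σ_j π_j·f_j(x).
Categorical probabilities:
  L_A = P(e | comp) = 0.07
  L_B = P(e | comp) = 0.30
Multiply by the mixture weights:
  π_A·L_A = 0.32 × 0.07 = 0.0224
  π_B·L_B = 0.68 × 0.3 = 0.204
Marginal: 0.0224 + 0.204 = 0.2264
P(Component B | 'e') = 0.204 / 0.2264 ≈ 0.9011

0.9011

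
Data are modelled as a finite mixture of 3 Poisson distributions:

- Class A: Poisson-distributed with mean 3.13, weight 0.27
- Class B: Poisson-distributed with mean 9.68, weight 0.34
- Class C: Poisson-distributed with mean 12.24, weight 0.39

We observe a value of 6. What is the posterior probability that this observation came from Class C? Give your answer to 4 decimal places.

0.1815

P(component k | x) = π_k·f_k(x) / marginal(x), where marginal(x) = Σ_j π_j·f_j(x).
Evaluate each component's likelihood at the observed value:
  L_A = 0.0570942
  L_B = 0.0714413
  L_C = 0.0225731
Unnormalised posteriors:
  π_A·L_A = 0.27 × 0.0570942 = 0.0154154
  π_B·L_B = 0.34 × 0.0714413 = 0.02429
  π_C·L_C = 0.39 × 0.0225731 = 0.00880352
Evidence: 0.0154154 + 0.02429 + 0.00880352 = 0.048509
Responsibility of Class C: 0.00880352 / 0.048509 ≈ 0.1815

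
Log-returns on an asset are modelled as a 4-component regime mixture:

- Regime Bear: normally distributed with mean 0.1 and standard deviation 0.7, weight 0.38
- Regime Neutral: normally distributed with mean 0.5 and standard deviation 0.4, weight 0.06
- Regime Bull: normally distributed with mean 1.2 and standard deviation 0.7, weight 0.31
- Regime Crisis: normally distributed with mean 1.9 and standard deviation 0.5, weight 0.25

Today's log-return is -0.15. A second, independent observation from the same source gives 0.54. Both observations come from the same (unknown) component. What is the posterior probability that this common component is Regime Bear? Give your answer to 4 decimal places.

P(component k | x) = P(Z=k)·f_k(x) / marginal(x), where marginal(x) = Σ_j P(Z=j)·f_j(x).
Since both observations come from the same component, the likelihood for component k is f_k(x₁)·f_k(x₂).
  L_Bear = [(1/(0.7·√(2π)))·exp(−(-0.15−0.1)²/(2·0.7²)) = 0.569918·exp(-0.06378) = 0.534706] × [0.467753] = 0.25011
  L_Neutral = [(1/(0.4·√(2π)))·exp(−(-0.15−0.5)²/(2·0.4²)) = 0.997356·exp(-1.32031) = 0.266346] × [0.992381] = 0.264316
  L_Bull = [(1/(0.7·√(2π)))·exp(−(-0.15−1.2)²/(2·0.7²)) = 0.569918·exp(-1.85969) = 0.0887477] × [0.365403] = 0.0324287
  L_Crisis = [(1/(0.5·√(2π)))·exp(−(-0.15−1.9)²/(2·0.5²)) = 0.797885·exp(-8.40500) = 0.000178523] × [0.0197423] = 3.52446e-06
Unnormalised posteriors:
  P(Z=Bear)·L_Bear = 0.38 × 0.25011 = 0.0950419
  P(Z=Neutral)·L_Neutral = 0.06 × 0.264316 = 0.015859
  P(Z=Bull)·L_Bull = 0.31 × 0.0324287 = 0.0100529
  P(Z=Crisis)·L_Crisis = 0.25 × 3.52446e-06 = 8.81116e-07
Denominator: 0.0950419 + 0.015859 + 0.0100529 + 8.81116e-07 = 0.120955
So the posterior for Regime Bear is 0.0950419 / 0.120955 ≈ 0.7858.

0.7858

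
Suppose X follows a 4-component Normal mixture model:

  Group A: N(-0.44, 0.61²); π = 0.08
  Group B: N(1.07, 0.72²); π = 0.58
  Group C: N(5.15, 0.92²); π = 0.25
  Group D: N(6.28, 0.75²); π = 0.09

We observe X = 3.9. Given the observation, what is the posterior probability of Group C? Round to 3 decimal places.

Apply Bayes' rule: the posterior for each component is proportional to its prior times its likelihood at x.
Component likelihoods at x = 3.9:
  f_A = 6.66264e-12
  f_B = 0.0002448
  f_C = 0.172289
  f_D = 0.00346072
Weight by the priors:
  π_A·f_A = 0.08 × 6.66264e-12 = 5.33011e-13
  π_B·f_B = 0.58 × 0.0002448 = 0.000141984
  π_C·f_C = 0.25 × 0.172289 = 0.0430722
  π_D·f_D = 0.09 × 0.00346072 = 0.000311465
Normaliser: 5.33011e-13 + 0.000141984 + 0.0430722 + 0.000311465 = 0.0435256
Responsibility of Group C: 0.0430722 / 0.0435256 ≈ 0.990

0.990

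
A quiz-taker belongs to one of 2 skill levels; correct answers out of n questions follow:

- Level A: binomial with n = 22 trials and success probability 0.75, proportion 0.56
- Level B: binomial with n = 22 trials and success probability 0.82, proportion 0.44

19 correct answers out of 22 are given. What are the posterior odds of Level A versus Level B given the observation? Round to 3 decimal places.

Since P(k|x) ∝ π_k f_k(x), the posterior odds are π_i f_i(x) / (π_j f_j(x)).
Evaluate each component's likelihood at the observed value:
  L_A = C(22,19)·0.75^19·0.25^3 = 1540·0.00422828·0.015625 = 0.101743
  L_B = C(22,19)·0.82^19·0.18^3 = 1540·0.023039·0.005832 = 0.20692
0.0569761 / 0.0910446 ≈ 0.626

0.626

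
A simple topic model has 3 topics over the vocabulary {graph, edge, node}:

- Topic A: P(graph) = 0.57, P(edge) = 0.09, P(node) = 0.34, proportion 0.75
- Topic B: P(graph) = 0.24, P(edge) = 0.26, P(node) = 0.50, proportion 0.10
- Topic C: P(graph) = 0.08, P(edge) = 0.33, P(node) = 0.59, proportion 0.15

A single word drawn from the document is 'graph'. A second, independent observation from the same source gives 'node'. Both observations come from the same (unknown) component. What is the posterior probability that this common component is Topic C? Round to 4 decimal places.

Posterior ∝ prior × likelihood, so P(k | x) ∝ π_k f_k(x); normalise over all components.
Since both observations come from the same component, the likelihood for component k is f_k(x₁)·f_k(x₂).
  p_A = [0.57] × [0.34] = 0.1938
  p_B = [0.24] × [0.5] = 0.12
  p_C = [0.08] × [0.59] = 0.0472
Prior × likelihood for each component:
  π_A·p_A = 0.75 × 0.1938 = 0.14535
  π_B·p_B = 0.10 × 0.12 = 0.012
  π_C·p_C = 0.15 × 0.0472 = 0.00708
Normaliser: 0.14535 + 0.012 + 0.00708 = 0.16443
Responsibility of Topic C: 0.00708 / 0.16443 ≈ 0.0431

0.0431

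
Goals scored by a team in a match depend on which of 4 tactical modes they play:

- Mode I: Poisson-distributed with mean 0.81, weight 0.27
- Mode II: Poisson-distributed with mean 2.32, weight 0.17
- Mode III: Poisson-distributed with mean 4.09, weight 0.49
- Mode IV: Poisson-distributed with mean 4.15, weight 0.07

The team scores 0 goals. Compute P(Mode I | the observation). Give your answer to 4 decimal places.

0.8220

P(component k | x) = π_k·f_k(x) / marginal(x), where marginal(x) = Σ_j π_j·f_j(x).
Component likelihoods at x = 0 goals:
  p_I = e^(−0.81)·0.81^0/0! = 0.444858
  p_II = e^(−2.32)·2.32^0/0! = 0.0982736
  p_III = e^(−4.09)·4.09^0/0! = 0.0167392
  p_IV = e^(−4.15)·4.15^0/0! = 0.0157644
Prior × likelihood for each component:
  π_I·p_I = 0.27 × 0.444858 = 0.120112
  π_II·p_II = 0.17 × 0.0982736 = 0.0167065
  π_III·p_III = 0.49 × 0.0167392 = 0.00820222
  π_IV·p_IV = 0.07 × 0.0157644 = 0.00110351
Normaliser: 0.120112 + 0.0167065 + 0.00820222 + 0.00110351 = 0.146124
P(Mode I | x) = 0.120112 / 0.146124 ≈ 0.8220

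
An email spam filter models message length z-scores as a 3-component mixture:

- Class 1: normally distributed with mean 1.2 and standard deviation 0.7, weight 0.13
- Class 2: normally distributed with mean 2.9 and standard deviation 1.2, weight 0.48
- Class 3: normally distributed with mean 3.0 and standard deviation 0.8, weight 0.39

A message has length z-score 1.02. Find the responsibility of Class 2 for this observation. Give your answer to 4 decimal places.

Apply Bayes' rule: the posterior for each component is proportional to its prior times its likelihood at x.
Evaluate each component's likelihood at the observed value:
  p_1 = 0.551383
  p_2 = 0.0974435
  p_3 = 0.0233162
Weight by the priors:
  π_1·p_1 = 0.13 × 0.551383 = 0.0716798
  π_2·p_2 = 0.48 × 0.0974435 = 0.0467729
  π_3·p_3 = 0.39 × 0.0233162 = 0.00909331
Denominator: 0.0716798 + 0.0467729 + 0.00909331 = 0.127546
P(Class 2 | the observation) ≈ 0.3667

0.3667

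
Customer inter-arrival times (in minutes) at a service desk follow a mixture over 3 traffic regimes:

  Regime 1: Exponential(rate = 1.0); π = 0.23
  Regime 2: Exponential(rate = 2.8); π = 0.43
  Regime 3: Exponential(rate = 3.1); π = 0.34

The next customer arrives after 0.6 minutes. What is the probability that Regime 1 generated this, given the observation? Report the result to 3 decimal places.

0.245

Apply Bayes' rule: the posterior for each component is proportional to its prior times its likelihood at x.
Component likelihoods at x = 0.6 minutes:
  f_1 = 1.0·e^(−1.0·0.6) = 1.0·e^(−0.6000) = 0.548812
  f_2 = 2.8·e^(−2.8·0.6) = 2.8·e^(−1.6800) = 0.521847
  f_3 = 3.1·e^(−3.1·0.6) = 3.1·e^(−1.8600) = 0.482585
Multiply by the mixture weights:
  π_1·f_1 = 0.23 × 0.548812 = 0.126227
  π_2·f_2 = 0.43 × 0.521847 = 0.224394
  π_3·f_3 = 0.34 × 0.482585 = 0.164079
Marginal: 0.126227 + 0.224394 + 0.164079 = 0.5147
P(Regime 1 | the observation) ≈ 0.245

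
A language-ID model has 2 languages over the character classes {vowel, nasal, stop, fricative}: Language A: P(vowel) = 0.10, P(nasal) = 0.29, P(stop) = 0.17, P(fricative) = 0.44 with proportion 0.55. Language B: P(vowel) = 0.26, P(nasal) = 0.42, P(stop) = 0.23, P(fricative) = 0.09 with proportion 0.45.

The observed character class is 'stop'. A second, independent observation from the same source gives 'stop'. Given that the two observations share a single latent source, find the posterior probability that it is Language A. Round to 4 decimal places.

0.4004

Apply Bayes' rule: the posterior for each component is proportional to its prior times its likelihood at x.
Since both observations come from the same component, the likelihood for component k is f_k(x₁)·f_k(x₂).
  L_A = [0.17] × [0.17] = 0.0289
  L_B = [0.23] × [0.23] = 0.0529
Multiply by the mixture weights:
  π_A·L_A = 0.55 × 0.0289 = 0.015895
  π_B·L_B = 0.45 × 0.0529 = 0.023805
Marginal: 0.015895 + 0.023805 = 0.0397
So the posterior for Language A is 0.015895 / 0.0397 ≈ 0.4004.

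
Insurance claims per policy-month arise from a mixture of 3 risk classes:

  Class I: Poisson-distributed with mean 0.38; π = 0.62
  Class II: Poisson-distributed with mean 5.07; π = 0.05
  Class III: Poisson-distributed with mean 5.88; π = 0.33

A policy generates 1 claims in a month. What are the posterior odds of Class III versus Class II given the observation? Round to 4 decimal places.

Only the two components matter; the odds are (π_i f_i(x)) / (π_j f_j(x)).
Evaluate each component's likelihood at the observed value:
  f_I = e^(−0.38)·0.38^1/1! = 0.259867
  f_II = e^(−5.07)·5.07^1/1! = 0.0318519
  f_III = e^(−5.88)·5.88^1/1! = 0.0164333
0.005423 / 0.00159259 ≈ 3.4051

3.4051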